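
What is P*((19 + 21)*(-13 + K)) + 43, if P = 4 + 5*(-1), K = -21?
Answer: 1403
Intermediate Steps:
P = -1 (P = 4 - 5 = -1)
P*((19 + 21)*(-13 + K)) + 43 = -(19 + 21)*(-13 - 21) + 43 = -40*(-34) + 43 = -1*(-1360) + 43 = 1360 + 43 = 1403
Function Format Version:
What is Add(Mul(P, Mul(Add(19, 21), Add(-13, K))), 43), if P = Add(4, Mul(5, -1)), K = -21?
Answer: 1403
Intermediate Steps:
P = -1 (P = Add(4, -5) = -1)
Add(Mul(P, Mul(Add(19, 21), Add(-13, K))), 43) = Add(Mul(-1, Mul(Add(19, 21), Add(-13, -21))), 43) = Add(Mul(-1, Mul(40, -34)), 43) = Add(Mul(-1, -1360), 43) = Add(1360, 43) = 1403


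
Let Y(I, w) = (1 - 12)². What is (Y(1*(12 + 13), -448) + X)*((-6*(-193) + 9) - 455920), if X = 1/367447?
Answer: -20218813151264/367447 ≈ -5.5025e+7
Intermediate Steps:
X = 1/367447 ≈ 2.7215e-6
Y(I, w) = 121 (Y(I, w) = (-11)² = 121)
(Y(1*(12 + 13), -448) + X)*((-6*(-193) + 9) - 455920) = (121 + 1/367447)*((-6*(-193) + 9) - 455920) = 44461088*((1158 + 9) - 455920)/367447 = 44461088*(1167 - 455920)/367447 = (44461088/367447)*(-454753) = -20218813151264/367447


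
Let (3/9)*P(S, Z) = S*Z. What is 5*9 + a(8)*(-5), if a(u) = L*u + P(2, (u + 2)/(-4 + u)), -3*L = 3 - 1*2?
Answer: -50/3 ≈ -16.667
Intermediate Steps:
L = -1/3 (L = -(3 - 1*2)/3 = -(3 - 2)/3 = -1/3*1 = -1/3 ≈ -0.33333)
P(S, Z) = 3*S*Z (P(S, Z) = 3*(S*Z) = 3*S*Z)
a(u) = -u/3 + 6*(2 + u)/(-4 + u) (a(u) = -u/3 + 3*2*((u + 2)/(-4 + u)) = -u/3 + 3*2*((2 + u)/(-4 + u)) = -u/3 + 6*(2 + u)/(-4 + u))
5*9 + a(8)*(-5) = 5*9 + ((36 - 1*8**2 + 22*8)/(3*(-4 + 8)))*(-5) = 45 + ((1/3)*(36 - 1*64 + 176)/4)*(-5) = 45 + ((1/3)*(1/4)*(36 - 64 + 176))*(-5) = 45 + ((1/3)*(1/4)*148)*(-5) = 45 + (37/3)*(-5) = 45 - 185/3 = -50/3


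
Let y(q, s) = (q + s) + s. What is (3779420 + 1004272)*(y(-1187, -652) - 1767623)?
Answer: -8467680180888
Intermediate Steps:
y(q, s) = q + 2*s
(3779420 + 1004272)*(y(-1187, -652) - 1767623) = (3779420 + 1004272)*((-1187 + 2*(-652)) - 1767623) = 4783692*((-1187 - 1304) - 1767623) = 4783692*(-2491 - 1767623) = 4783692*(-1770114) = -8467680180888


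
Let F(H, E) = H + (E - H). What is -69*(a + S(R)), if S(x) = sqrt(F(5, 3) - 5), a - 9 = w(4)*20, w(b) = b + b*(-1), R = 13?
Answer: -621 - 69*I*sqrt(2) ≈ -621.0 - 97.581*I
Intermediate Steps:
w(b) = 0 (w(b) = b - b = 0)
F(H, E) = E
a = 9 (a = 9 + 0*20 = 9 + 0 = 9)
S(x) = I*sqrt(2) (S(x) = sqrt(3 - 5) = sqrt(-2) = I*sqrt(2))
-69*(a + S(R)) = -69*(9 + I*sqrt(2)) = -621 - 69*I*sqrt(2)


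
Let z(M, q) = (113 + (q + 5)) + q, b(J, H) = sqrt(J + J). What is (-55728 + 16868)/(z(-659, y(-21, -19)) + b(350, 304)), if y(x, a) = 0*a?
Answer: -19765/57 + 1675*sqrt(7)/57 ≈ -269.01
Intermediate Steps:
y(x, a) = 0
b(J, H) = sqrt(2)*sqrt(J) (b(J, H) = sqrt(2*J) = sqrt(2)*sqrt(J))
z(M, q) = 118 + 2*q (z(M, q) = (113 + (5 + q)) + q = (118 + q) + q = 118 + 2*q)
(-55728 + 16868)/(z(-659, y(-21, -19)) + b(350, 304)) = (-55728 + 16868)/((118 + 2*0) + sqrt(2)*sqrt(350)) = -38860/((118 + 0) + sqrt(2)*(5*sqrt(14))) = -38860/(118 + 10*sqrt(7))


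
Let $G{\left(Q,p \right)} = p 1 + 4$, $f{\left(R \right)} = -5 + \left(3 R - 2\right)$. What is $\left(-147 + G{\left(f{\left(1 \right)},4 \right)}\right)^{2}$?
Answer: $19321$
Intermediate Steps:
$f{\left(R \right)} = -7 + 3 R$ ($f{\left(R \right)} = -5 + \left(-2 + 3 R\right) = -7 + 3 R$)
$G{\left(Q,p \right)} = 4 + p$ ($G{\left(Q,p \right)} = p + 4 = 4 + p$)
$\left(-147 + G{\left(f{\left(1 \right)},4 \right)}\right)^{2} = \left(-147 + \left(4 + 4\right)\right)^{2} = \left(-147 + 8\right)^{2} = \left(-139\right)^{2} = 19321$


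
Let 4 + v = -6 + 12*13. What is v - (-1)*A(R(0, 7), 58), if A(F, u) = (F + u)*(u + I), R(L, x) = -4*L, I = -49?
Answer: 668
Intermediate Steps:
v = 146 (v = -4 + (-6 + 12*13) = -4 + (-6 + 156) = -4 + 150 = 146)
A(F, u) = (-49 + u)*(F + u) (A(F, u) = (F + u)*(u - 49) = (F + u)*(-49 + u) = (-49 + u)*(F + u))
v - (-1)*A(R(0, 7), 58) = 146 - (-1)*(58² - (-196)*0 - 49*58 - 4*0*58) = 146 - (-1)*(3364 - 49*0 - 2842 + 0*58) = 146 - (-1)*(3364 + 0 - 2842 + 0) = 146 - (-1)*522 = 146 - 1*(-522) = 146 + 522 = 668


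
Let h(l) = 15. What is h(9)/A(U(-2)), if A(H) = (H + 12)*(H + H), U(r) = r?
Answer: -3/8 ≈ -0.37500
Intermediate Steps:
A(H) = 2*H*(12 + H) (A(H) = (12 + H)*(2*H) = 2*H*(12 + H))
h(9)/A(U(-2)) = 15/((2*(-2)*(12 - 2))) = 15/((2*(-2)*10)) = 15/(-40) = 15*(-1/40) = -3/8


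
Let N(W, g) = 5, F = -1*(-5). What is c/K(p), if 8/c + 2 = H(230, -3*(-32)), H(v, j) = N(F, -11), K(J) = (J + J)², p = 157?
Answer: 2/73947 ≈ 2.7046e-5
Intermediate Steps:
F = 5
K(J) = 4*J² (K(J) = (2*J)² = 4*J²)
H(v, j) = 5
c = 8/3 (c = 8/(-2 + 5) = 8/3 ≈ 2.6667)
c/K(p) = 8/(3*((4*157²))) = 8/(3*((4*24649))) = (8/3)/98596 = (8/3)*(1/98596) = 2/73947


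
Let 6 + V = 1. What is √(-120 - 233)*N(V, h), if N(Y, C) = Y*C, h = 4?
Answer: -20*I*√353 ≈ -375.77*I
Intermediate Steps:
V = -5 (V = -6 + 1 = -5)
N(Y, C) = C*Y
√(-120 - 233)*N(V, h) = √(-120 - 233)*(4*(-5)) = √(-353)*(-20) = (I*√353)*(-20) = -20*I*√353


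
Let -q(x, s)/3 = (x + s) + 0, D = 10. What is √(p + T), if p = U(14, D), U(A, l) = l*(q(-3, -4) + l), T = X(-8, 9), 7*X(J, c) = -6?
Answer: 2*√3787/7 ≈ 17.582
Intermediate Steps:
X(J, c) = -6/7 (X(J, c) = (⅐)*(-6) = -6/7)
T = -6/7 ≈ -0.85714
q(x, s) = -3*s - 3*x (q(x, s) = -3*((x + s) + 0) = -3*((s + x) + 0) = -3*(s + x) = -3*s - 3*x)
U(A, l) = l*(21 + l) (U(A, l) = l*((-3*(-4) - 3*(-3)) + l) = l*((12 + 9) + l) = l*(21 + l))
p = 310 (p = 10*(21 + 10) = 10*31 = 310)
√(p + T) = √(310 - 6/7) = √(2164/7) = 2*√3787/7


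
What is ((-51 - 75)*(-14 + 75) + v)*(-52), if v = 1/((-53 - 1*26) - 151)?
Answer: 45962306/115 ≈ 3.9967e+5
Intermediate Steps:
v = -1/230 (v = 1/((-53 - 26) - 151) = 1/(-79 - 151) = 1/(-230) = -1/230 ≈ -0.0043478)
((-51 - 75)*(-14 + 75) + v)*(-52) = ((-51 - 75)*(-14 + 75) - 1/230)*(-52) = (-126*61 - 1/230)*(-52) = (-7686 - 1/230)*(-52) = -1767781/230*(-52) = 45962306/115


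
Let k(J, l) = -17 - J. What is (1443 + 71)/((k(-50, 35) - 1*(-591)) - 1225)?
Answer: -1514/601 ≈ -2.5191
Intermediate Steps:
(1443 + 71)/((k(-50, 35) - 1*(-591)) - 1225) = (1443 + 71)/(((-17 - 1*(-50)) - 1*(-591)) - 1225) = 1514/(((-17 + 50) + 591) - 1225) = 1514/((33 + 591) - 1225) = 1514/(624 - 1225) = 1514/(-601) = 1514*(-1/601) = -1514/601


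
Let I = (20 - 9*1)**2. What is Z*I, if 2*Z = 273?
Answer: 33033/2 ≈ 16517.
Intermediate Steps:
Z = 273/2 (Z = (1/2)*273 = 273/2 ≈ 136.50)
I = 121 (I = (20 - 9)**2 = 11**2 = 121)
Z*I = (273/2)*121 = 33033/2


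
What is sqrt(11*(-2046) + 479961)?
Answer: sqrt(457455) ≈ 676.35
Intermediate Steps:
sqrt(11*(-2046) + 479961) = sqrt(-22506 + 479961) = sqrt(457455)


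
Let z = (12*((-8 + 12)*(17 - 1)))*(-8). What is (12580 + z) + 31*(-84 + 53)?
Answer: 5475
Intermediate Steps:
z = -6144 (z = (12*(4*16))*(-8) = (12*64)*(-8) = 768*(-8) = -6144)
(12580 + z) + 31*(-84 + 53) = (12580 - 6144) + 31*(-84 + 53) = 6436 + 31*(-31) = 6436 - 961 = 5475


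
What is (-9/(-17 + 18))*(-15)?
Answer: 135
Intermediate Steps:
(-9/(-17 + 18))*(-15) = (-9/1)*(-15) = (1*(-9))*(-15) = -9*(-15) = 135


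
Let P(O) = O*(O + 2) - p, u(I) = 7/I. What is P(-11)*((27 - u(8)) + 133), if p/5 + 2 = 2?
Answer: 126027/8 ≈ 15753.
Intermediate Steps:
p = 0 (p = -10 + 5*2 = -10 + 10 = 0)
P(O) = O*(2 + O) (P(O) = O*(O + 2) - 1*0 = O*(2 + O) + 0 = O*(2 + O))
P(-11)*((27 - u(8)) + 133) = (-11*(2 - 11))*((27 - 7/8) + 133) = (-11*(-9))*((27 - 7/8) + 133) = 99*((27 - 1*7/8) + 133) = 99*((27 - 7/8) + 133) = 99*(209/8 + 133) = 99*(1273/8) = 126027/8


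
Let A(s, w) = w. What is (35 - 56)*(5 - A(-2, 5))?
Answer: 0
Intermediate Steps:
(35 - 56)*(5 - A(-2, 5)) = (35 - 56)*(5 - 1*5) = -21*(5 - 5) = -21*0 = 0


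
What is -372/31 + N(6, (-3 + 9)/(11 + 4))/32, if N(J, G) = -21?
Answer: -405/32 ≈ -12.656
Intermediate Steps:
-372/31 + N(6, (-3 + 9)/(11 + 4))/32 = -372/31 - 21/32 = -372*1/31 - 21*1/32 = -12 - 21/32 = -405/32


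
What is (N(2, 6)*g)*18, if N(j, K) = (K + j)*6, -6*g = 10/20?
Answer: -72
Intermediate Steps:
g = -1/12 (g = -5/(3*20) = -1/6*1/2 = -1/12 ≈ -0.083333)
N(j, K) = 6*K + 6*j
(N(2, 6)*g)*18 = ((6*6 + 6*2)*(-1/12))*18 = ((36 + 12)*(-1/12))*18 = (48*(-1/12))*18 = -4*18 = -72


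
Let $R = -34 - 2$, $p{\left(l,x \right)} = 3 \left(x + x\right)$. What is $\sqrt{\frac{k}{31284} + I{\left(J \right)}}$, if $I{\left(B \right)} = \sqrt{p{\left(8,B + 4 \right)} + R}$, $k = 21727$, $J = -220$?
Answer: $\frac{\sqrt{18880763 + 163114776 i \sqrt{37}}}{5214} \approx 4.3126 + 4.2314 i$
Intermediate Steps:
$p{\left(l,x \right)} = 6 x$ ($p{\left(l,x \right)} = 3 \cdot 2 x = 6 x$)
$R = -36$ ($R = -34 - 2 = -36$)
$I{\left(B \right)} = \sqrt{-12 + 6 B}$ ($I{\left(B \right)} = \sqrt{6 \left(B + 4\right) - 36} = \sqrt{6 \left(4 + B\right) - 36} = \sqrt{\left(24 + 6 B\right) - 36} = \sqrt{-12 + 6 B}$)
$\sqrt{\frac{k}{31284} + I{\left(J \right)}} = \sqrt{\frac{21727}{31284} + \sqrt{-12 + 6 \left(-220\right)}} = \sqrt{21727 \cdot \frac{1}{31284} + \sqrt{-12 - 1320}} = \sqrt{\frac{21727}{31284} + \sqrt{-1332}} = \sqrt{\frac{21727}{31284} + 6 i \sqrt{37}}$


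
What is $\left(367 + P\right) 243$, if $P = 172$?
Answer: $130977$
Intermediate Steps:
$\left(367 + P\right) 243 = \left(367 + 172\right) 243 = 539 \cdot 243 = 130977$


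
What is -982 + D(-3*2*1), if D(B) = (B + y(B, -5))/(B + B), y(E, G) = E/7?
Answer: -6870/7 ≈ -981.43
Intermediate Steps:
y(E, G) = E/7 (y(E, G) = E*(⅐) = E/7)
D(B) = 4/7 (D(B) = (B + B/7)/(B + B) = (8*B/7)/((2*B)) = (8*B/7)*(1/(2*B)) = 4/7)
-982 + D(-3*2*1) = -982 + 4/7 = -6870/7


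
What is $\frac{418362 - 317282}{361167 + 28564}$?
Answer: $\frac{101080}{389731} \approx 0.25936$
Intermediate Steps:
$\frac{418362 - 317282}{361167 + 28564} = \frac{101080}{389731}$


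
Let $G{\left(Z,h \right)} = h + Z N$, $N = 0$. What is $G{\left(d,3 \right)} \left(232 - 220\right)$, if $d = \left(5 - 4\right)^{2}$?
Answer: $36$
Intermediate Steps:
$d = 1$ ($d = 1^{2} = 1$)
$G{\left(Z,h \right)} = h$ ($G{\left(Z,h \right)} = h + Z 0 = h + 0 = h$)
$G{\left(d,3 \right)} \left(232 - 220\right) = 3 \left(232 - 220\right) = 3 \cdot 12 = 36$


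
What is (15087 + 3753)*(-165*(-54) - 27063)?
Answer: -342002520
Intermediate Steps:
(15087 + 3753)*(-165*(-54) - 27063) = 18840*(8910 - 27063) = 18840*(-18153) = -342002520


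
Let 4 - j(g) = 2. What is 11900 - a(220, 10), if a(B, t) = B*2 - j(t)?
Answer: 11462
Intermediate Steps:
j(g) = 2 (j(g) = 4 - 1*2 = 4 - 2 = 2)
a(B, t) = -2 + 2*B (a(B, t) = B*2 - 1*2 = 2*B - 2 = -2 + 2*B)
11900 - a(220, 10) = 11900 - (-2 + 2*220) = 11900 - (-2 + 440) = 11900 - 1*438 = 11900 - 438 = 11462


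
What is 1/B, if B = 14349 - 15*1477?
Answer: -1/7806 ≈ -0.00012811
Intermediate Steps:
B = -7806 (B = 14349 - 22155 = -7806)
1/B = 1/(-7806) = -1/7806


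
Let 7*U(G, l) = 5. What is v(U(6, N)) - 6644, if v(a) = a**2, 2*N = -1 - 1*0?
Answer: -325531/49 ≈ -6643.5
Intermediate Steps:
N = -1/2 (N = (-1 - 1*0)/2 = (-1 + 0)/2 = (1/2)*(-1) = -1/2 ≈ -0.50000)
U(G, l) = 5/7 (U(G, l) = (1/7)*5 = 5/7)
v(U(6, N)) - 6644 = (5/7)**2 - 6644 = 25/49 - 6644 = -325531/49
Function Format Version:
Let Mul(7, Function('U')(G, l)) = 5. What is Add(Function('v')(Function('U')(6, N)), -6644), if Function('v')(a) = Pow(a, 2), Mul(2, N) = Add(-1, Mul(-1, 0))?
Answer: Rational(-325531, 49) ≈ -6643.5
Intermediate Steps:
N = Rational(-1, 2) (N = Mul(Rational(1, 2), Add(-1, Mul(-1, 0))) = Mul(Rational(1, 2), Add(-1, 0)) = Mul(Rational(1, 2), -1) = Rational(-1, 2) ≈ -0.50000)
Function('U')(G, l) = Rational(5, 7) (Function('U')(G, l) = Mul(Rational(1, 7), 5) = Rational(5, 7))
Add(Function('v')(Function('U')(6, N)), -6644) = Add(Pow(Rational(5, 7), 2), -6644) = Add(Rational(25, 49), -6644) = Rational(-325531, 49)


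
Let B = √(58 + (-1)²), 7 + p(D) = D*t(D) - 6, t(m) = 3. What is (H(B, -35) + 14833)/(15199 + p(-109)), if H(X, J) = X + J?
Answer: 14798/14859 + √59/14859 ≈ 0.99641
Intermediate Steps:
p(D) = -13 + 3*D (p(D) = -7 + (D*3 - 6) = -7 + (3*D - 6) = -7 + (-6 + 3*D) = -13 + 3*D)
B = √59 (B = √(58 + 1) = √59 ≈ 7.6811)
H(X, J) = J + X
(H(B, -35) + 14833)/(15199 + p(-109)) = ((-35 + √59) + 14833)/(15199 + (-13 + 3*(-109))) = (14798 + √59)/(15199 + (-13 - 327)) = (14798 + √59)/(15199 - 340) = (14798 + √59)/14859 = (14798 + √59)*(1/14859) = 14798/14859 + √59/14859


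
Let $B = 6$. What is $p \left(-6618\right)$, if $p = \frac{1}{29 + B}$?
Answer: $- \frac{6618}{35} \approx -189.09$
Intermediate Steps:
$p = \frac{1}{35}$ ($p = \frac{1}{29 + 6} = \frac{1}{35} \approx 0.028571$)
$p \left(-6618\right) = \frac{1}{35} \left(-6618\right) = - \frac{6618}{35}$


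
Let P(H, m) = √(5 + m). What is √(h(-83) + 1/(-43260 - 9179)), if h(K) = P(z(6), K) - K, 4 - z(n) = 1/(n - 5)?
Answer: √(228237391404 + 2749848721*I*√78)/52439 ≈ 9.1233 + 0.48402*I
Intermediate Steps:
z(n) = 4 - 1/(-5 + n) (z(n) = 4 - 1/(n - 5) = 4 - 1/(-5 + n))
h(K) = √(5 + K) - K
√(h(-83) + 1/(-43260 - 9179)) = √((√(5 - 83) - 1*(-83)) + 1/(-43260 - 9179)) = √((√(-78) + 83) + 1/(-52439)) = √((I*√78 + 83) - 1/52439) = √((83 + I*√78) - 1/52439) = √(4352436/52439 + I*√78)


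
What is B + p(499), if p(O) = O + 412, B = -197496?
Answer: -196585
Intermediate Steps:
p(O) = 412 + O
B + p(499) = -197496 + (412 + 499) = -197496 + 911 = -196585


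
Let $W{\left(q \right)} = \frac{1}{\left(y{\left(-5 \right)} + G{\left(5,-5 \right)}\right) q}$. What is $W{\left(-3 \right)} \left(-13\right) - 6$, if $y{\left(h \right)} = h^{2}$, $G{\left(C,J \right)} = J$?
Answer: $- \frac{347}{60} \approx -5.7833$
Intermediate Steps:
$W{\left(q \right)} = \frac{1}{20 q}$ ($W{\left(q \right)} = \frac{1}{\left(\left(-5\right)^{2} - 5\right) q} = \frac{1}{\left(25 - 5\right) q} = \frac{1}{20 q}$)
$W{\left(-3 \right)} \left(-13\right) - 6 = \frac{1}{20 \left(-3\right)} \left(-13\right) - 6 = \frac{1}{20} \left(- \frac{1}{3}\right) \left(-13\right) - 6 = \left(- \frac{1}{60}\right) \left(-13\right) - 6 = \frac{13}{60} - 6 = - \frac{347}{60}$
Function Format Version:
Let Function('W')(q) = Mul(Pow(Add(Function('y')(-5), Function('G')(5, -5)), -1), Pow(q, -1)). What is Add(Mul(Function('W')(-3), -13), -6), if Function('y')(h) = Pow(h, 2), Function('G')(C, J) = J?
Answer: Rational(-347, 60) ≈ -5.7833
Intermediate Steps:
Function('W')(q) = Mul(Rational(1, 20), Pow(q, -1)) (Function('W')(q) = Mul(Pow(Add(Pow(-5, 2), -5), -1), Pow(q, -1)) = Mul(Pow(Add(25, -5), -1), Pow(q, -1)) = Mul(Pow(20, -1), Pow(q, -1)) = Mul(Rational(1, 20), Pow(q, -1)))
Add(Mul(Function('W')(-3), -13), -6) = Add(Mul(Mul(Rational(1, 20), Pow(-3, -1)), -13), -6) = Add(Mul(Mul(Rational(1, 20), Rational(-1, 3)), -13), -6) = Add(Mul(Rational(-1, 60), -13), -6) = Add(Rational(13, 60), -6) = Rational(-347, 60)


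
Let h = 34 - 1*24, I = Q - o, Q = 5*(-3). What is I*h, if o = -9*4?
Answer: 210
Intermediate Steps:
o = -36
Q = -15
I = 21 (I = -15 - 1*(-36) = -15 + 36 = 21)
h = 10 (h = 34 - 24 = 10)
I*h = 21*10 = 210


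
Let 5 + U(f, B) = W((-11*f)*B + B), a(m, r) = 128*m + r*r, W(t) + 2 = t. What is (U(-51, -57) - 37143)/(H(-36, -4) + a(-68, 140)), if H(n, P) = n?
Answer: -17296/2715 ≈ -6.3705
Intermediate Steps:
W(t) = -2 + t
a(m, r) = r² + 128*m (a(m, r) = 128*m + r² = r² + 128*m)
U(f, B) = -7 + B - 11*B*f (U(f, B) = -5 + (-2 + ((-11*f)*B + B)) = -5 + (-2 + (-11*B*f + B)) = -5 + (-2 + (B - 11*B*f)) = -5 + (-2 + B - 11*B*f) = -7 + B - 11*B*f)
(U(-51, -57) - 37143)/(H(-36, -4) + a(-68, 140)) = ((-7 - 57 - 11*(-57)*(-51)) - 37143)/(-36 + (140² + 128*(-68))) = ((-7 - 57 - 31977) - 37143)/(-36 + (19600 - 8704)) = (-32041 - 37143)/(-36 + 10896) = -69184/10860 = -69184*1/10860 = -17296/2715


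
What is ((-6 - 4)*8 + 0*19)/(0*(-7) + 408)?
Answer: -10/51 ≈ -0.19608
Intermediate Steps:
((-6 - 4)*8 + 0*19)/(0*(-7) + 408) = (-10*8 + 0)/(0 + 408) = (-80 + 0)/408 = -80*1/408 = -10/51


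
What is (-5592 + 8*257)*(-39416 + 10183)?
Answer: 103367888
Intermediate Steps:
(-5592 + 8*257)*(-39416 + 10183) = (-5592 + 2056)*(-29233) = -3536*(-29233) = 103367888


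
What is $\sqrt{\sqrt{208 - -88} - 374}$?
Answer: $\sqrt{-374 + 2 \sqrt{74}} \approx 18.889 i$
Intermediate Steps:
$\sqrt{\sqrt{208 - -88} - 374} = \sqrt{\sqrt{208 + 88} - 374} = \sqrt{\sqrt{296} - 374} = \sqrt{2 \sqrt{74} - 374} = \sqrt{-374 + 2 \sqrt{74}}$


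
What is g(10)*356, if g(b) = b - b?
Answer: 0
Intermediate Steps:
g(b) = 0
g(10)*356 = 0*356 = 0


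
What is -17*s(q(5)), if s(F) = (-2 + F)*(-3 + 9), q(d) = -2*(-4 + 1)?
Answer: -408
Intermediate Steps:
q(d) = 6 (q(d) = -2*(-3) = 6)
s(F) = -12 + 6*F (s(F) = (-2 + F)*6 = -12 + 6*F)
-17*s(q(5)) = -17*(-12 + 6*6) = -17*(-12 + 36) = -17*24 = -408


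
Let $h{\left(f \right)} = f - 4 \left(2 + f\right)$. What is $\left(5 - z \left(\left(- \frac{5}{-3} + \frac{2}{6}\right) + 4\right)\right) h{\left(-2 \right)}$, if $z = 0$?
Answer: $-10$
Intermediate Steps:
$h{\left(f \right)} = -8 - 3 f$ ($h{\left(f \right)} = f - \left(8 + 4 f\right) = -8 - 3 f$)
$\left(5 - z \left(\left(- \frac{5}{-3} + \frac{2}{6}\right) + 4\right)\right) h{\left(-2 \right)} = \left(5 - 0 \left(\left(- \frac{5}{-3} + \frac{2}{6}\right) + 4\right)\right) \left(-8 - -6\right) = \left(5 - 0 \left(\left(\left(-5\right) \left(- \frac{1}{3}\right) + 2 \cdot \frac{1}{6}\right) + 4\right)\right) \left(-8 + 6\right) = \left(5 - 0 \left(\left(\frac{5}{3} + \frac{1}{3}\right) + 4\right)\right) \left(-2\right) = \left(5 - 0 \left(2 + 4\right)\right) \left(-2\right) = \left(5 - 0 \cdot 6\right) \left(-2\right) = \left(5 - 0\right) \left(-2\right) = \left(5 + 0\right) \left(-2\right) = 5 \left(-2\right) = -10$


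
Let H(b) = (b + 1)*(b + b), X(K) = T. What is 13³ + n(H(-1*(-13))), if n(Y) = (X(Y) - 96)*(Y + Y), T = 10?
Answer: -60411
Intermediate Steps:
X(K) = 10
H(b) = 2*b*(1 + b) (H(b) = (1 + b)*(2*b) = 2*b*(1 + b))
n(Y) = -172*Y (n(Y) = (10 - 96)*(Y + Y) = -172*Y)
13³ + n(H(-1*(-13))) = 13³ - 344*(-1*(-13))*(1 - 1*(-13)) = 2197 - 344*13*(1 + 13) = 2197 - 344*13*14 = 2197 - 172*364 = 2197 - 62608 = -60411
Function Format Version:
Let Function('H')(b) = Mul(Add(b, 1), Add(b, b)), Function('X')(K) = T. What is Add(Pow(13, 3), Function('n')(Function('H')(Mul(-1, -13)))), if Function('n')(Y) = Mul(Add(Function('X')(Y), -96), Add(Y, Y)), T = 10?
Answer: -60411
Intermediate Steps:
Function('X')(K) = 10
Function('H')(b) = Mul(2, b, Add(1, b)) (Function('H')(b) = Mul(Add(1, b), Mul(2, b)) = Mul(2, b, Add(1, b)))
Function('n')(Y) = Mul(-172, Y) (Function('n')(Y) = Mul(Add(10, -96), Add(Y, Y)) = Mul(-86, Mul(2, Y)) = Mul(-172, Y))
Add(Pow(13, 3), Function('n')(Function('H')(Mul(-1, -13)))) = Add(Pow(13, 3), Mul(-172, Mul(2, Mul(-1, -13), Add(1, Mul(-1, -13))))) = Add(2197, Mul(-172, Mul(2, 13, Add(1, 13)))) = Add(2197, Mul(-172, Mul(2, 13, 14))) = Add(2197, Mul(-172, 364)) = Add(2197, -62608) = -60411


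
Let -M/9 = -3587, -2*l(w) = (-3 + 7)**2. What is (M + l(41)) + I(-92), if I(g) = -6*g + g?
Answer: 32735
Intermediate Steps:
l(w) = -8 (l(w) = -(-3 + 7)**2/2 = -1/2*4**2 = -1/2*16 = -8)
I(g) = -5*g
M = 32283 (M = -9*(-3587) = 32283)
(M + l(41)) + I(-92) = (32283 - 8) - 5*(-92) = 32275 + 460 = 32735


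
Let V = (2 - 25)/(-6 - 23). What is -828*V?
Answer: -19044/29 ≈ -656.69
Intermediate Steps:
V = 23/29 (V = -23/(-29) = -23*(-1/29) = 23/29 ≈ 0.79310)
-828*V = -828*23/29 = -19044/29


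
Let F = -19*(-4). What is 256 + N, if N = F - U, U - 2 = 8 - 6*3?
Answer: 340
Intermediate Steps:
F = 76
U = -8 (U = 2 + (8 - 6*3) = 2 + (8 - 18) = 2 - 10 = -8)
N = 84 (N = 76 - 1*(-8) = 76 + 8 = 84)
256 + N = 256 + 84 = 340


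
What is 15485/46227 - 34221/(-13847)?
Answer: 1549918/552291 ≈ 2.8063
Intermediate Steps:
15485/46227 - 34221/(-13847) = 15485*(1/46227) - 34221*(-1/13847) = 815/2433 + 561/227 = 1549918/552291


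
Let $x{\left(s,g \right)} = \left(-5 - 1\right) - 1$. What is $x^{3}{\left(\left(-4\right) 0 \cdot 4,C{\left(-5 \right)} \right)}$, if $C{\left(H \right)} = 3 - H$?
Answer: $-343$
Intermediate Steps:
$x{\left(s,g \right)} = -7$ ($x{\left(s,g \right)} = -6 - 1 = -7$)
$x^{3}{\left(\left(-4\right) 0 \cdot 4,C{\left(-5 \right)} \right)} = \left(-7\right)^{3} = -343$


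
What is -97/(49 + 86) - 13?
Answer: -1852/135 ≈ -13.719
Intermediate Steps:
-97/(49 + 86) - 13 = -97/135 - 13 = -1852/135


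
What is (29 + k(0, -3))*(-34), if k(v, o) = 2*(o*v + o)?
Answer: -782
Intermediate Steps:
k(v, o) = 2*o + 2*o*v (k(v, o) = 2*(o + o*v) = 2*o + 2*o*v)
(29 + k(0, -3))*(-34) = (29 + 2*(-3)*(1 + 0))*(-34) = (29 + 2*(-3)*1)*(-34) = (29 - 6)*(-34) = 23*(-34) = -782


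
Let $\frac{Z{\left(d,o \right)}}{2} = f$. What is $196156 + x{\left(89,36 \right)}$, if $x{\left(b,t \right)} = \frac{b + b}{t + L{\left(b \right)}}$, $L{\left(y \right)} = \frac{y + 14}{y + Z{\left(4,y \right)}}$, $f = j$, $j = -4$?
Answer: $\frac{592209382}{3019} \approx 1.9616 \cdot 10^{5}$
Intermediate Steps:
$f = -4$
$Z{\left(d,o \right)} = -8$ ($Z{\left(d,o \right)} = 2 \left(-4\right) = -8$)
$L{\left(y \right)} = \frac{14 + y}{-8 + y}$ ($L{\left(y \right)} = \frac{y + 14}{y - 8} = \frac{14 + y}{-8 + y}$)
$x{\left(b,t \right)} = \frac{2 b}{t + \frac{14 + b}{-8 + b}}$ ($x{\left(b,t \right)} = \frac{b + b}{t + \frac{14 + b}{-8 + b}} = \frac{2 b}{t + \frac{14 + b}{-8 + b}}$)
$196156 + x{\left(89,36 \right)} = 196156 + 2 \cdot 89 \frac{1}{14 + 89 + 36 \left(-8 + 89\right)} \left(-8 + 89\right) = 196156 + 2 \cdot 89 \frac{1}{14 + 89 + 36 \cdot 81} \cdot 81 = 196156 + 2 \cdot 89 \frac{1}{14 + 89 + 2916} \cdot 81 = 196156 + 2 \cdot 89 \cdot \frac{1}{3019} \cdot 81 = 196156 + \frac{14418}{3019} = \frac{592209382}{3019}$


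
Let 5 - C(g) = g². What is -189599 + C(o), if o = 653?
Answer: -616003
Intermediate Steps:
C(g) = 5 - g²
-189599 + C(o) = -189599 + (5 - 1*653²) = -189599 + (5 - 1*426409) = -189599 + (5 - 426409) = -189599 - 426404 = -616003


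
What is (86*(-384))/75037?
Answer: -33024/75037 ≈ -0.44010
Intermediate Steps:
(86*(-384))/75037 = -33024*1/75037 = -33024/75037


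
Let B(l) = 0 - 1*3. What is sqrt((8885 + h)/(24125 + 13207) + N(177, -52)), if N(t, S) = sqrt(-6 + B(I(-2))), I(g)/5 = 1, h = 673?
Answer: sqrt(1101294 + 12904428*I)/2074 ≈ 1.2781 + 1.1736*I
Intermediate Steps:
I(g) = 5 (I(g) = 5*1 = 5)
B(l) = -3 (B(l) = 0 - 3 = -3)
N(t, S) = 3*I (N(t, S) = sqrt(-6 - 3) = sqrt(-9) = 3*I)
sqrt((8885 + h)/(24125 + 13207) + N(177, -52)) = sqrt((8885 + 673)/(24125 + 13207) + 3*I) = sqrt(9558/37332 + 3*I) = sqrt(9558*(1/37332) + 3*I) = sqrt(531/2074 + 3*I)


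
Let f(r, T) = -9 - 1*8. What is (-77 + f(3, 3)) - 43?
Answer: -137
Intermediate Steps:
f(r, T) = -17 (f(r, T) = -9 - 8 = -17)
(-77 + f(3, 3)) - 43 = (-77 - 17) - 43 = -94 - 43 = -137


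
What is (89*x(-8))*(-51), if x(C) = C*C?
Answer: -290496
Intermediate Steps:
x(C) = C²
(89*x(-8))*(-51) = (89*(-8)²)*(-51) = (89*64)*(-51) = 5696*(-51) = -290496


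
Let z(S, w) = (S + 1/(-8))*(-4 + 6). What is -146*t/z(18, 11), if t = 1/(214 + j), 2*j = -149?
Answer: -1168/39897 ≈ -0.029275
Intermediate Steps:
j = -149/2 (j = (½)*(-149) = -149/2 ≈ -74.500)
z(S, w) = -¼ + 2*S (z(S, w) = (S - ⅛)*2 = (-⅛ + S)*2 = -¼ + 2*S)
t = 2/279 (t = 1/(214 - 149/2) = 1/(279/2) = 2/279 ≈ 0.0071685)
-146*t/z(18, 11) = -292/(279*(-¼ + 2*18)) = -292/(279*(-¼ + 36)) = -292/(279*143/4) = -292*4/(279*143) = -146*8/39897 = -1168/39897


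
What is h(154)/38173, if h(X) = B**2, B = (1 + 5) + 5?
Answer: 121/38173 ≈ 0.0031698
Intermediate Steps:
B = 11 (B = 6 + 5 = 11)
h(X) = 121 (h(X) = 11**2 = 121)
h(154)/38173 = 121/38173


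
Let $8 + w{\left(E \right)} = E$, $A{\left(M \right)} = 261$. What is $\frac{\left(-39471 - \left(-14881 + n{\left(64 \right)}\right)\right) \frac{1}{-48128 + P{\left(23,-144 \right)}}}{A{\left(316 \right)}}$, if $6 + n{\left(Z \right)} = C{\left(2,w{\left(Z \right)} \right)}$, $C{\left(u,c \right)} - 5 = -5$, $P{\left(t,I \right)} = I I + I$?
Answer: $\frac{3073}{898362} \approx 0.0034207$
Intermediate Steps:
$P{\left(t,I \right)} = I + I^{2}$ ($P{\left(t,I \right)} = I^{2} + I = I + I^{2}$)
$w{\left(E \right)} = -8 + E$
$C{\left(u,c \right)} = 0$ ($C{\left(u,c \right)} = 5 - 5 = 0$)
$n{\left(Z \right)} = -6$ ($n{\left(Z \right)} = -6 + 0 = -6$)
$\frac{\left(-39471 - \left(-14881 + n{\left(64 \right)}\right)\right) \frac{1}{-48128 + P{\left(23,-144 \right)}}}{A{\left(316 \right)}} = \frac{\left(-39471 + \left(14881 - -6\right)\right) \frac{1}{-48128 - 144 \left(1 - 144\right)}}{261} = \frac{-39471 + \left(14881 + 6\right)}{-48128 - -20592} \cdot \frac{1}{261} = \frac{-39471 + 14887}{-48128 + 20592} \cdot \frac{1}{261} = - \frac{24584}{-27536} \cdot \frac{1}{261} = \left(-24584\right) \left(- \frac{1}{27536}\right) \frac{1}{261} = \frac{3073}{3442} \cdot \frac{1}{261} = \frac{3073}{898362}$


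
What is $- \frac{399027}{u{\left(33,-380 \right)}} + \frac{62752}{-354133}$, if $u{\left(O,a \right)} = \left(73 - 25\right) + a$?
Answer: $\frac{141287794927}{117572156} \approx 1201.7$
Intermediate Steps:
$u{\left(O,a \right)} = 48 + a$
$- \frac{399027}{u{\left(33,-380 \right)}} + \frac{62752}{-354133} = - \frac{399027}{48 - 380} + \frac{62752}{-354133} = - \frac{399027}{-332} + 62752 \left(- \frac{1}{354133}\right) = \left(-399027\right) \left(- \frac{1}{332}\right) - \frac{62752}{354133} = \frac{399027}{332} - \frac{62752}{354133} = \frac{141287794927}{117572156}$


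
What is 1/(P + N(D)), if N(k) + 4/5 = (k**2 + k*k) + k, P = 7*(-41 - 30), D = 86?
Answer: 5/71901 ≈ 6.9540e-5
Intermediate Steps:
P = -497 (P = 7*(-71) = -497)
N(k) = -4/5 + k + 2*k**2 (N(k) = -4/5 + ((k**2 + k*k) + k) = -4/5 + ((k**2 + k**2) + k) = -4/5 + (2*k**2 + k) = -4/5 + (k + 2*k**2) = -4/5 + k + 2*k**2)
1/(P + N(D)) = 1/(-497 + (-4/5 + 86 + 2*86**2)) = 1/(-497 + (-4/5 + 86 + 2*7396)) = 1/(-497 + (-4/5 + 86 + 14792)) = 1/(-497 + 74386/5) = 1/(71901/5) = 5/71901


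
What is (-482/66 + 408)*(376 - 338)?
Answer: 502474/33 ≈ 15226.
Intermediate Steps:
(-482/66 + 408)*(376 - 338) = (-482*1/66 + 408)*38 = (-241/33 + 408)*38 = (13223/33)*38 = 502474/33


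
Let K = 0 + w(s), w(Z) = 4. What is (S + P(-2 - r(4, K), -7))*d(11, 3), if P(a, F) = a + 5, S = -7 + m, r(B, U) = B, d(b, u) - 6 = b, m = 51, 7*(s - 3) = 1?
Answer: 731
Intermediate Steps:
s = 22/7 (s = 3 + (⅐)*1 = 3 + ⅐ = 22/7 ≈ 3.1429)
K = 4 (K = 0 + 4 = 4)
d(b, u) = 6 + b
S = 44 (S = -7 + 51 = 44)
P(a, F) = 5 + a
(S + P(-2 - r(4, K), -7))*d(11, 3) = (44 + (5 + (-2 - 1*4)))*(6 + 11) = (44 + (5 + (-2 - 4)))*17 = (44 + (5 - 6))*17 = (44 - 1)*17 = 43*17 = 731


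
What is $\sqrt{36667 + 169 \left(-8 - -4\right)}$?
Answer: $3 \sqrt{3999} \approx 189.71$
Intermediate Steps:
$\sqrt{36667 + 169 \left(-8 - -4\right)} = \sqrt{36667 + 169 \left(-8 + 4\right)} = \sqrt{36667 + 169 \left(-4\right)} = \sqrt{36667 - 676} = \sqrt{35991} = 3 \sqrt{3999}$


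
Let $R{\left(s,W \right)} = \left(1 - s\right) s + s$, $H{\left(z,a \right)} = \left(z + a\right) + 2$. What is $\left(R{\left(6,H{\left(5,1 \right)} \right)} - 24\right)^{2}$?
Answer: $2304$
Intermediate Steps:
$H{\left(z,a \right)} = 2 + a + z$ ($H{\left(z,a \right)} = \left(a + z\right) + 2 = 2 + a + z$)
$R{\left(s,W \right)} = s + s \left(1 - s\right)$ ($R{\left(s,W \right)} = s \left(1 - s\right) + s = s + s \left(1 - s\right)$)
$\left(R{\left(6,H{\left(5,1 \right)} \right)} - 24\right)^{2} = \left(6 \left(2 - 6\right) - 24\right)^{2} = \left(6 \left(-4\right) - 24\right)^{2} = \left(-24 - 24\right)^{2} = \left(-48\right)^{2} = 2304$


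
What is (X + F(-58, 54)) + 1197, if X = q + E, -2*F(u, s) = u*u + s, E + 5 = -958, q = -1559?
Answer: -3034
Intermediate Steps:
E = -963 (E = -5 - 958 = -963)
F(u, s) = -s/2 - u**2/2 (F(u, s) = -(u*u + s)/2 = -(u**2 + s)/2 = -(s + u**2)/2 = -s/2 - u**2/2)
X = -2522 (X = -1559 - 963 = -2522)
(X + F(-58, 54)) + 1197 = (-2522 + (-1/2*54 - 1/2*(-58)**2)) + 1197 = (-2522 + (-27 - 1/2*3364)) + 1197 = (-2522 + (-27 - 1682)) + 1197 = (-2522 - 1709) + 1197 = -4231 + 1197 = -3034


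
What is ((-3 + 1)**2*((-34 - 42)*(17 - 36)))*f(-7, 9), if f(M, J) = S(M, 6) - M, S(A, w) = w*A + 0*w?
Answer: -202160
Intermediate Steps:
S(A, w) = A*w (S(A, w) = A*w + 0 = A*w)
f(M, J) = 5*M (f(M, J) = M*6 - M = 6*M - M = 5*M)
((-3 + 1)**2*((-34 - 42)*(17 - 36)))*f(-7, 9) = ((-3 + 1)**2*((-34 - 42)*(17 - 36)))*(5*(-7)) = ((-2)**2*(-76*(-19)))*(-35) = (4*1444)*(-35) = 5776*(-35) = -202160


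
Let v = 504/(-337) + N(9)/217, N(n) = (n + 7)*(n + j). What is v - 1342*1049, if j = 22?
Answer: -3320899258/2359 ≈ -1.4078e+6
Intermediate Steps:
N(n) = (7 + n)*(22 + n) (N(n) = (n + 7)*(n + 22) = (7 + n)*(22 + n))
v = 1864/2359 (v = 504/(-337) + (154 + 9² + 29*9)/217 = 504*(-1/337) + (154 + 81 + 261)*(1/217) = -504/337 + 496*(1/217) = -504/337 + 16/7 = 1864/2359 ≈ 0.79016)
v - 1342*1049 = 1864/2359 - 1342*1049 = 1864/2359 - 1407758 = -3320899258/2359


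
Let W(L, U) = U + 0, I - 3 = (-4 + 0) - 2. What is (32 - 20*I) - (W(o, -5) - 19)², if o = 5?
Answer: -484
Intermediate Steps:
I = -3 (I = 3 + ((-4 + 0) - 2) = 3 + (-4 - 2) = 3 - 6 = -3)
W(L, U) = U
(32 - 20*I) - (W(o, -5) - 19)² = (32 - 20*(-3)) - (-5 - 19)² = (32 + 60) - 1*(-24)² = 92 - 1*576 = 92 - 576 = -484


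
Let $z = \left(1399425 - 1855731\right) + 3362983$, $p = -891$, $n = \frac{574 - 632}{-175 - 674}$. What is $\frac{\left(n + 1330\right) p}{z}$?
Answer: $- \frac{335380716}{822589591} \approx -0.40771$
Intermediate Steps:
$n = \frac{58}{849}$ ($n = - \frac{58}{-849} = \left(-58\right) \left(- \frac{1}{849}\right) = \frac{58}{849} \approx 0.068316$)
$z = 2906677$ ($z = -456306 + 3362983 = 2906677$)
$\frac{\left(n + 1330\right) p}{z} = \frac{\left(\frac{58}{849} + 1330\right) \left(-891\right)}{2906677} = \frac{1129228}{849} \left(-891\right) \frac{1}{2906677} = \left(- \frac{335380716}{283}\right) \frac{1}{2906677} = - \frac{335380716}{822589591}$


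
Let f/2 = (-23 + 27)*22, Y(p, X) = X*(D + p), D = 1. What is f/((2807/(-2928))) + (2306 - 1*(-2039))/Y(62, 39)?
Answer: -179137783/985257 ≈ -181.82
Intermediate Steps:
Y(p, X) = X*(1 + p)
f = 176 (f = 2*((-23 + 27)*22) = 2*(4*22) = 2*88 = 176)
f/((2807/(-2928))) + (2306 - 1*(-2039))/Y(62, 39) = 176/((2807/(-2928))) + (2306 - 1*(-2039))/((39*(1 + 62))) = 176/((2807*(-1/2928))) + (2306 + 2039)/((39*63)) = 176/(-2807/2928) + 4345/2457 = 176*(-2928/2807) + 4345*(1/2457) = -515328/2807 + 4345/2457 = -179137783/985257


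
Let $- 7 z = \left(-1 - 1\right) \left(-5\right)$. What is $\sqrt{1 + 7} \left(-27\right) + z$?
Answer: $- \frac{10}{7} - 54 \sqrt{2} \approx -77.796$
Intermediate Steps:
$z = - \frac{10}{7}$ ($z = - \frac{\left(-1 - 1\right) \left(-5\right)}{7} = - \frac{\left(-2\right) \left(-5\right)}{7} = \left(- \frac{1}{7}\right) 10 = - \frac{10}{7} \approx -1.4286$)
$\sqrt{1 + 7} \left(-27\right) + z = \sqrt{1 + 7} \left(-27\right) - \frac{10}{7} = \sqrt{8} \left(-27\right) - \frac{10}{7} = 2 \sqrt{2} \left(-27\right) - \frac{10}{7} = - 54 \sqrt{2} - \frac{10}{7} = - \frac{10}{7} - 54 \sqrt{2}$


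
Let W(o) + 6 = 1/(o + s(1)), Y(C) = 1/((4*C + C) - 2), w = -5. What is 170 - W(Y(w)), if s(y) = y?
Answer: 4549/26 ≈ 174.96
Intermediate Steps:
Y(C) = 1/(-2 + 5*C) (Y(C) = 1/(5*C - 2) = 1/(-2 + 5*C))
W(o) = -6 + 1/(1 + o) (W(o) = -6 + 1/(o + 1) = -6 + 1/(1 + o))
170 - W(Y(w)) = 170 - (-5 - 6/(-2 + 5*(-5)))/(1 + 1/(-2 + 5*(-5))) = 170 - (-5 - 6/(-2 - 25))/(1 + 1/(-2 - 25)) = 170 - (-5 - 6/(-27))/(1 + 1/(-27)) = 170 - (-5 - 6*(-1/27))/(1 - 1/27) = 170 - (-5 + 2/9)/26/27 = 170 - 27*(-43)/(26*9) = 170 - 1*(-129/26) = 170 + 129/26 = 4549/26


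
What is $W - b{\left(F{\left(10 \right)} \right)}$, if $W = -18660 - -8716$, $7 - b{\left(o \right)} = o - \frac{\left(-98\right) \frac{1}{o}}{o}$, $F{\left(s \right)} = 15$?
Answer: $- \frac{2235502}{225} \approx -9935.6$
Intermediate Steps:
$b{\left(o \right)} = 7 - o - \frac{98}{o^{2}}$ ($b{\left(o \right)} = 7 - \left(o - \frac{\left(-98\right) \frac{1}{o}}{o}\right) = 7 - \left(o - - \frac{98}{o^{2}}\right) = 7 - \left(o + \frac{98}{o^{2}}\right) = 7 - o - \frac{98}{o^{2}}$)
$W = -9944$ ($W = -18660 + 8716 = -9944$)
$W - b{\left(F{\left(10 \right)} \right)} = -9944 - \left(7 - 15 - \frac{98}{225}\right) = -9944 - - \frac{1898}{225} = -9944 + \frac{1898}{225} = - \frac{2235502}{225}$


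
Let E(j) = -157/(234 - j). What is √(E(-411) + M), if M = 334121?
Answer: 4*√8687661735/645 ≈ 578.03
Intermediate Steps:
√(E(-411) + M) = √(157/(-234 - 411) + 334121) = √(157/(-645) + 334121) = √(157*(-1/645) + 334121) = √(-157/645 + 334121) = √(215507888/645) = 4*√8687661735/645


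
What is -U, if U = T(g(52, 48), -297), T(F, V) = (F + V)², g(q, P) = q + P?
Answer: -38809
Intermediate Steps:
g(q, P) = P + q
U = 38809 (U = ((48 + 52) - 297)² = (100 - 297)² = (-197)² = 38809)
-U = -1*38809 = -38809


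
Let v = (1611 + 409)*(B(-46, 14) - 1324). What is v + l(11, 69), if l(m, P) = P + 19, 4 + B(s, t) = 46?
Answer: -2589552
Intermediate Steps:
B(s, t) = 42 (B(s, t) = -4 + 46 = 42)
l(m, P) = 19 + P
v = -2589640 (v = (1611 + 409)*(42 - 1324) = 2020*(-1282) = -2589640)
v + l(11, 69) = -2589640 + (19 + 69) = -2589640 + 88 = -2589552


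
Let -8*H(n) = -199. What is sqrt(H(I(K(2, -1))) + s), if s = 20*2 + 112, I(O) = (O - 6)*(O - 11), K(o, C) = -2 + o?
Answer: sqrt(2830)/4 ≈ 13.299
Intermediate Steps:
I(O) = (-11 + O)*(-6 + O) (I(O) = (-6 + O)*(-11 + O) = (-11 + O)*(-6 + O))
H(n) = 199/8 (H(n) = -1/8*(-199) = 199/8)
s = 152 (s = 40 + 112 = 152)
sqrt(H(I(K(2, -1))) + s) = sqrt(199/8 + 152) = sqrt(1415/8) = sqrt(2830)/4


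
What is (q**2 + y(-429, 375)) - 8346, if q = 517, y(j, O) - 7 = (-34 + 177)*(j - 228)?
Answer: 164999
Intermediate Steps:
y(j, O) = -32597 + 143*j (y(j, O) = 7 + (-34 + 177)*(j - 228) = 7 + 143*(-228 + j) = 7 + (-32604 + 143*j) = -32597 + 143*j)
(q**2 + y(-429, 375)) - 8346 = (517**2 + (-32597 + 143*(-429))) - 8346 = (267289 + (-32597 - 61347)) - 8346 = (267289 - 93944) - 8346 = 173345 - 8346 = 164999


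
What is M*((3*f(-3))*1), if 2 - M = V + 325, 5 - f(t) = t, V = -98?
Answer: -5400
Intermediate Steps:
f(t) = 5 - t
M = -225 (M = 2 - (-98 + 325) = 2 - 1*227 = 2 - 227 = -225)
M*((3*f(-3))*1) = -225*3*(5 - 1*(-3)) = -225*3*(5 + 3) = -225*3*8 = -5400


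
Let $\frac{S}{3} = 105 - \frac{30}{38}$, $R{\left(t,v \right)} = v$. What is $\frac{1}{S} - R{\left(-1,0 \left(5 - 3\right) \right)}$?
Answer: $\frac{19}{5940} \approx 0.0031987$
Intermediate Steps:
$S = \frac{5940}{19}$ ($S = 3 \left(105 - \frac{30}{38}\right) = 3 \left(105 - \frac{15}{19}\right) = 3 \cdot \frac{1980}{19} = \frac{5940}{19} \approx 312.63$)
$\frac{1}{S} - R{\left(-1,0 \left(5 - 3\right) \right)} = \frac{1}{\frac{5940}{19}} - 0 \left(5 - 3\right) = \frac{19}{5940} - 0 \cdot 2 = \frac{19}{5940} - 0 = \frac{19}{5940} + 0 = \frac{19}{5940}$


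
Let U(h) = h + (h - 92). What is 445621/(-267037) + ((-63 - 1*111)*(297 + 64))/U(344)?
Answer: -8519626117/79577026 ≈ -107.06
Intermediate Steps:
U(h) = -92 + 2*h (U(h) = h + (-92 + h) = -92 + 2*h)
445621/(-267037) + ((-63 - 1*111)*(297 + 64))/U(344) = 445621/(-267037) + ((-63 - 1*111)*(297 + 64))/(-92 + 2*344) = 445621*(-1/267037) + ((-63 - 111)*361)/(-92 + 688) = -445621/267037 - 174*361/596 = -445621/267037 - 62814*1/596 = -445621/267037 - 31407/298 = -8519626117/79577026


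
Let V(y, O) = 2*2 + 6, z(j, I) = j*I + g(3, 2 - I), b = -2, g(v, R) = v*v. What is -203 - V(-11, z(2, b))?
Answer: -213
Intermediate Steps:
g(v, R) = v²
z(j, I) = 9 + I*j (z(j, I) = j*I + 3² = I*j + 9 = 9 + I*j)
V(y, O) = 10 (V(y, O) = 4 + 6 = 10)
-203 - V(-11, z(2, b)) = -203 - 1*10 = -203 - 10 = -213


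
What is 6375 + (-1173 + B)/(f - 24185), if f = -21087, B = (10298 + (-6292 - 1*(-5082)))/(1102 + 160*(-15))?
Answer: 187308006821/29381528 ≈ 6375.0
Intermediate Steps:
B = -4544/649 (B = (10298 + (-6292 + 5082))/(1102 - 2400) = (10298 - 1210)/(-1298) = 9088*(-1/1298) = -4544/649 ≈ -7.0015)
6375 + (-1173 + B)/(f - 24185) = 6375 + (-1173 - 4544/649)/(-21087 - 24185) = 6375 - 765821/649/(-45272) = 6375 - 765821/649*(-1/45272) = 6375 + 765821/29381528 = 187308006821/29381528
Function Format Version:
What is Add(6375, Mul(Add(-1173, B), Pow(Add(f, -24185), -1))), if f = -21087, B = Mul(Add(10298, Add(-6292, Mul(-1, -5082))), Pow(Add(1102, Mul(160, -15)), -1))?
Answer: Rational(187308006821, 29381528) ≈ 6375.0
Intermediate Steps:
B = Rational(-4544, 649) (B = Mul(Add(10298, Add(-6292, 5082)), Pow(Add(1102, -2400), -1)) = Mul(Add(10298, -1210), Pow(-1298, -1)) = Mul(9088, Rational(-1, 1298)) = Rational(-4544, 649) ≈ -7.0015)
Add(6375, Mul(Add(-1173, B), Pow(Add(f, -24185), -1))) = Add(6375, Mul(Add(-1173, Rational(-4544, 649)), Pow(Add(-21087, -24185), -1))) = Add(6375, Mul(Rational(-765821, 649), Pow(-45272, -1))) = Add(6375, Mul(Rational(-765821, 649), Rational(-1, 45272))) = Add(6375, Rational(765821, 29381528)) = Rational(187308006821, 29381528)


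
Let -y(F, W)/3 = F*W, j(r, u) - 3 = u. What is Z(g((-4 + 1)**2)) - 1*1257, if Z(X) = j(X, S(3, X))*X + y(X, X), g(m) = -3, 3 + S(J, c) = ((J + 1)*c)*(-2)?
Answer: -1356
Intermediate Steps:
S(J, c) = -3 - 2*c*(1 + J) (S(J, c) = -3 + ((J + 1)*c)*(-2) = -3 + ((1 + J)*c)*(-2) = -3 + (c*(1 + J))*(-2) = -3 - 2*c*(1 + J))
j(r, u) = 3 + u
y(F, W) = -3*F*W
Z(X) = -11*X**2 (Z(X) = (3 + (-3 - 2*X - 2*3*X))*X - 3*X*X = (3 + (-3 - 2*X - 6*X))*X - 3*X**2 = (3 + (-3 - 8*X))*X - 3*X**2 = (-8*X)*X - 3*X**2 = -8*X**2 - 3*X**2 = -11*X**2)
Z(g((-4 + 1)**2)) - 1*1257 = -11*(-3)**2 - 1*1257 = -11*9 - 1257 = -99 - 1257 = -1356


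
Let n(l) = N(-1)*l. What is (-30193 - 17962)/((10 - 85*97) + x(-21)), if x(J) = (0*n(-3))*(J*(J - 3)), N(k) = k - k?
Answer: 9631/1647 ≈ 5.8476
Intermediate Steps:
N(k) = 0
n(l) = 0 (n(l) = 0*l = 0)
x(J) = 0 (x(J) = (0*0)*(J*(J - 3)) = 0*(J*(-3 + J)) = 0)
(-30193 - 17962)/((10 - 85*97) + x(-21)) = (-30193 - 17962)/((10 - 85*97) + 0) = -48155/((10 - 8245) + 0) = -48155/(-8235 + 0) = -48155/(-8235) = -48155*(-1/8235) = 9631/1647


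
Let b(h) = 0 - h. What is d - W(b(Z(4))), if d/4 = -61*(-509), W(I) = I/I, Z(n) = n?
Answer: 124195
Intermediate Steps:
b(h) = -h
W(I) = 1
d = 124196 (d = 4*(-61*(-509)) = 4*31049 = 124196)
d - W(b(Z(4))) = 124196 - 1*1 = 124196 - 1 = 124195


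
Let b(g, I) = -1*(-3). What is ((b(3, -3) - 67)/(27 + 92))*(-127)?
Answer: 8128/119 ≈ 68.302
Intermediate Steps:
b(g, I) = 3
((b(3, -3) - 67)/(27 + 92))*(-127) = ((3 - 67)/(27 + 92))*(-127) = -64/119*(-127) = 8128/119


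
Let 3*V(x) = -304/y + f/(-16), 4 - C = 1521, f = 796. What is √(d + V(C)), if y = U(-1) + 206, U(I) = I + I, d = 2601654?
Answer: √27067430515/102 ≈ 1613.0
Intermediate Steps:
C = -1517 (C = 4 - 1*1521 = 4 - 1521 = -1517)
U(I) = 2*I
y = 204 (y = 2*(-1) + 206 = -2 + 206 = 204)
V(x) = -10453/612 (V(x) = (-304/204 + 796/(-16))/3 = (-304*1/204 + 796*(-1/16))/3 = (-76/51 - 199/4)/3 = (⅓)*(-10453/204) = -10453/612)
√(d + V(C)) = √(2601654 - 10453/612) = √(1592201795/612) = √27067430515/102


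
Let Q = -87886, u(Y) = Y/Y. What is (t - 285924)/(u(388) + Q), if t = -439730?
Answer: 725654/87885 ≈ 8.2569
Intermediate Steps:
u(Y) = 1
(t - 285924)/(u(388) + Q) = (-439730 - 285924)/(1 - 87886) = -725654/(-87885) = -725654*(-1/87885) = 725654/87885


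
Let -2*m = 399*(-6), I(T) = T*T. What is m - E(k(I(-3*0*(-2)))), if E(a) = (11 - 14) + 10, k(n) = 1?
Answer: 1190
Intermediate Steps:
I(T) = T²
E(a) = 7 (E(a) = -3 + 10 = 7)
m = 1197 (m = -399*(-6)/2 = -½*(-2394) = 1197)
m - E(k(I(-3*0*(-2)))) = 1197 - 1*7 = 1197 - 7 = 1190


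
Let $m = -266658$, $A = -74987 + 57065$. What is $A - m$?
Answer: $248736$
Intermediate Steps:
$A = -17922$
$A - m = -17922 - -266658 = -17922 + 266658 = 248736$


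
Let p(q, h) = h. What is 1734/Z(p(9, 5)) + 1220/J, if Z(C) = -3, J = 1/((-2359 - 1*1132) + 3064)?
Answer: -521518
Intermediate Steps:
J = -1/427 (J = 1/((-2359 - 1132) + 3064) = 1/(-3491 + 3064) = 1/(-427) = -1/427 ≈ -0.0023419)
1734/Z(p(9, 5)) + 1220/J = 1734/(-3) + 1220/(-1/427) = 1734*(-⅓) + 1220*(-427) = -578 - 520940 = -521518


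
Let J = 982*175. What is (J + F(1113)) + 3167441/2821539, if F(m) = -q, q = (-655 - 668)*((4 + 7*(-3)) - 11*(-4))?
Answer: 585672839210/2821539 ≈ 2.0757e+5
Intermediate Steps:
J = 171850
q = -35721 (q = -1323*((4 - 21) + 44) = -1323*(-17 + 44) = -1323*27 = -35721)
F(m) = 35721 (F(m) = -1*(-35721) = 35721)
(J + F(1113)) + 3167441/2821539 = (171850 + 35721) + 3167441/2821539 = 207571 + 3167441*(1/2821539) = 207571 + 3167441/2821539 = 585672839210/2821539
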